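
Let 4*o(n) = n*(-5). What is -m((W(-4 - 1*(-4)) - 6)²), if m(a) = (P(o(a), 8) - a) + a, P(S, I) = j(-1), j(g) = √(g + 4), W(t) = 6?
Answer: -√3 ≈ -1.7320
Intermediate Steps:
o(n) = -5*n/4 (o(n) = (n*(-5))/4 = (-5*n)/4 = -5*n/4)
j(g) = √(4 + g)
P(S, I) = √3 (P(S, I) = √(4 - 1) = √3)
m(a) = √3 (m(a) = (√3 - a) + a = √3)
-m((W(-4 - 1*(-4)) - 6)²) = -√3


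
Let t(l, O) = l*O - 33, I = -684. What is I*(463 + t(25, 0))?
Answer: -294120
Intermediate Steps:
t(l, O) = -33 + O*l (t(l, O) = O*l - 33 = -33 + O*l)
I*(463 + t(25, 0)) = -684*(463 + (-33 + 0*25)) = -684*(463 + (-33 + 0)) = -684*(463 - 33) = -684*430 = -294120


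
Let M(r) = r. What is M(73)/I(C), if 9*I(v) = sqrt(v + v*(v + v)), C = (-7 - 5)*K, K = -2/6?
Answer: 219/2 ≈ 109.50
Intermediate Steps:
K = -1/3 (K = -2*1/6 = -1/3 ≈ -0.33333)
C = 4 (C = (-7 - 5)*(-1/3) = -12*(-1/3) = 4)
I(v) = sqrt(v + 2*v**2)/9 (I(v) = sqrt(v + v*(v + v))/9 = sqrt(v + v*(2*v))/9 = sqrt(v + 2*v**2)/9)
M(73)/I(C) = 73/((sqrt(4*(1 + 2*4))/9)) = 73/((sqrt(4*(1 + 8))/9)) = 73/((sqrt(4*9)/9)) = 73/((sqrt(36)/9)) = 73/(((1/9)*6)) = 73/(2/3) = 73*(3/2) = 219/2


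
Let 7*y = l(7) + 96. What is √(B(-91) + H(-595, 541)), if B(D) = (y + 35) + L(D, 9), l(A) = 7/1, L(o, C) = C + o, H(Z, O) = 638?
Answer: 4*√1855/7 ≈ 24.611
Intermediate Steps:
l(A) = 7 (l(A) = 7*1 = 7)
y = 103/7 (y = (7 + 96)/7 = (⅐)*103 = 103/7 ≈ 14.714)
B(D) = 411/7 + D (B(D) = (103/7 + 35) + (9 + D) = 348/7 + (9 + D) = 411/7 + D)
√(B(-91) + H(-595, 541)) = √((411/7 - 91) + 638) = √(-226/7 + 638) = √(4240/7) = 4*√1855/7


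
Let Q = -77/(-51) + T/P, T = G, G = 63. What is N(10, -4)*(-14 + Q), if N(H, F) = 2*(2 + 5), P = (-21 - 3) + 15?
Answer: -13916/51 ≈ -272.86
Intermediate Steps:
P = -9 (P = -24 + 15 = -9)
T = 63
N(H, F) = 14 (N(H, F) = 2*7 = 14)
Q = -280/51 (Q = -77/(-51) + 63/(-9) = -77*(-1/51) + 63*(-⅑) = 77/51 - 7 = -280/51 ≈ -5.4902)
N(10, -4)*(-14 + Q) = 14*(-14 - 280/51) = 14*(-994/51) = -13916/51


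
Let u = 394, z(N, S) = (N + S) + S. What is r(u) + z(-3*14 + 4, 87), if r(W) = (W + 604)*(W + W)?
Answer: 786560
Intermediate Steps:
z(N, S) = N + 2*S
r(W) = 2*W*(604 + W) (r(W) = (604 + W)*(2*W) = 2*W*(604 + W))
r(u) + z(-3*14 + 4, 87) = 2*394*(604 + 394) + ((-3*14 + 4) + 2*87) = 2*394*998 + ((-42 + 4) + 174) = 786424 + (-38 + 174) = 786424 + 136 = 786560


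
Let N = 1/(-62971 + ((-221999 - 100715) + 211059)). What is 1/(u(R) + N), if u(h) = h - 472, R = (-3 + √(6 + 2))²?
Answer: -13874879318206/6304287828154273 + 365930878512*√2/6304287828154273 ≈ -0.0021188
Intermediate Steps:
R = (-3 + 2*√2)² (R = (-3 + √8)² = (-3 + 2*√2)² ≈ 0.029437)
N = -1/174626 (N = 1/(-62971 + (-322714 + 211059)) = 1/(-62971 - 111655) = 1/(-174626) = -1/174626 ≈ -5.7265e-6)
u(h) = -472 + h
1/(u(R) + N) = 1/((-472 + (17 - 12*√2)) - 1/174626) = 1/((-455 - 12*√2) - 1/174626) = 1/(-79454831/174626 - 12*√2)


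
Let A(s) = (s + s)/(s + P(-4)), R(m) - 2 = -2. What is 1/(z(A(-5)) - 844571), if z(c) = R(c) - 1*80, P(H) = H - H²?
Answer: -1/844651 ≈ -1.1839e-6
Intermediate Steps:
R(m) = 0 (R(m) = 2 - 2 = 0)
A(s) = 2*s/(-20 + s) (A(s) = (s + s)/(s - 4*(1 - 1*(-4))) = (2*s)/(s - 4*(1 + 4)) = (2*s)/(s - 4*5) = (2*s)/(s - 20) = (2*s)/(-20 + s) = 2*s/(-20 + s))
z(c) = -80 (z(c) = 0 - 1*80 = 0 - 80 = -80)
1/(z(A(-5)) - 844571) = 1/(-80 - 844571) = 1/(-844651) = -1/844651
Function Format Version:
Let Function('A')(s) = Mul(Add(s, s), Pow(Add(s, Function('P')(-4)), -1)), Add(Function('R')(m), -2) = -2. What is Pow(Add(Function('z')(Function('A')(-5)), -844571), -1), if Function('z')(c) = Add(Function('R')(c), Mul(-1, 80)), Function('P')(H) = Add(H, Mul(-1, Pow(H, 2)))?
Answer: Rational(-1, 844651) ≈ -1.1839e-6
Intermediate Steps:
Function('R')(m) = 0 (Function('R')(m) = Add(2, -2) = 0)
Function('A')(s) = Mul(2, s, Pow(Add(-20, s), -1)) (Function('A')(s) = Mul(Add(s, s), Pow(Add(s, Mul(-4, Add(1, Mul(-1, -4)))), -1)) = Mul(Mul(2, s), Pow(Add(s, Mul(-4, Add(1, 4))), -1)) = Mul(Mul(2, s), Pow(Add(s, Mul(-4, 5)), -1)) = Mul(Mul(2, s), Pow(Add(s, -20), -1)) = Mul(Mul(2, s), Pow(Add(-20, s), -1)) = Mul(2, s, Pow(Add(-20, s), -1)))
Function('z')(c) = -80 (Function('z')(c) = Add(0, Mul(-1, 80)) = Add(0, -80) = -80)
Pow(Add(Function('z')(Function('A')(-5)), -844571), -1) = Pow(Add(-80, -844571), -1) = Pow(-844651, -1) = Rational(-1, 844651)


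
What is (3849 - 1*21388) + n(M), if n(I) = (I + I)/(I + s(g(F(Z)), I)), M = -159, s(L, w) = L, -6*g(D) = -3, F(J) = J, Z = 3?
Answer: -5559227/317 ≈ -17537.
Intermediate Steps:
g(D) = ½ (g(D) = -⅙*(-3) = ½)
n(I) = 2*I/(½ + I) (n(I) = (I + I)/(I + ½) = (2*I)/(½ + I) = 2*I/(½ + I))
(3849 - 1*21388) + n(M) = (3849 - 1*21388) + 4*(-159)/(1 + 2*(-159)) = (3849 - 21388) + 4*(-159)/(1 - 318) = -17539 + 4*(-159)/(-317) = -17539 + 4*(-159)*(-1/317) = -17539 + 636/317 = -5559227/317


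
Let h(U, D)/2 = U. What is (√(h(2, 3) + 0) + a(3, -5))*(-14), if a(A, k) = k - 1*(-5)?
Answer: -28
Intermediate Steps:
h(U, D) = 2*U
a(A, k) = 5 + k (a(A, k) = k + 5 = 5 + k)
(√(h(2, 3) + 0) + a(3, -5))*(-14) = (√(2*2 + 0) + (5 - 5))*(-14) = (√(4 + 0) + 0)*(-14) = (√4 + 0)*(-14) = (2 + 0)*(-14) = 2*(-14) = -28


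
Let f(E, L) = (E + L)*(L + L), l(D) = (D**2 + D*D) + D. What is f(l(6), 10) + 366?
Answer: 2126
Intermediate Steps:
l(D) = D + 2*D**2 (l(D) = (D**2 + D**2) + D = 2*D**2 + D = D + 2*D**2)
f(E, L) = 2*L*(E + L) (f(E, L) = (E + L)*(2*L) = 2*L*(E + L))
f(l(6), 10) + 366 = 2*10*(6*(1 + 2*6) + 10) + 366 = 2*10*(6*(1 + 12) + 10) + 366 = 2*10*(6*13 + 10) + 366 = 2*10*(78 + 10) + 366 = 2*10*88 + 366 = 1760 + 366 = 2126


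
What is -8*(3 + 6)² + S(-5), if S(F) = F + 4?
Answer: -649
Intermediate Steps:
S(F) = 4 + F
-8*(3 + 6)² + S(-5) = -8*(3 + 6)² + (4 - 5) = -8*9² - 1 = -8*81 - 1 = -648 - 1 = -649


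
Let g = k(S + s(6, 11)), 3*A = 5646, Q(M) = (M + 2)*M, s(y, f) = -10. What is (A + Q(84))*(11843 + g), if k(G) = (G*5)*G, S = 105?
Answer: 518750608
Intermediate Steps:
Q(M) = M*(2 + M) (Q(M) = (2 + M)*M = M*(2 + M))
k(G) = 5*G² (k(G) = (5*G)*G = 5*G²)
A = 1882 (A = (⅓)*5646 = 1882)
g = 45125 (g = 5*(105 - 10)² = 5*95² = 5*9025 = 45125)
(A + Q(84))*(11843 + g) = (1882 + 84*(2 + 84))*(11843 + 45125) = (1882 + 84*86)*56968 = (1882 + 7224)*56968 = 9106*56968 = 518750608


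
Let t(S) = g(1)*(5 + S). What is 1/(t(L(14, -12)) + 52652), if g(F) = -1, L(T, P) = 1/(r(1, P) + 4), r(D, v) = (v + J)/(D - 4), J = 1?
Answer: 23/1210878 ≈ 1.8994e-5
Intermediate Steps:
r(D, v) = (1 + v)/(-4 + D) (r(D, v) = (v + 1)/(D - 4) = (1 + v)/(-4 + D))
L(T, P) = 1/(11/3 - P/3) (L(T, P) = 1/((1 + P)/(-4 + 1) + 4) = 1/((1 + P)/(-3) + 4) = 1/(-(1 + P)/3 + 4) = 1/((-1/3 - P/3) + 4) = 1/(11/3 - P/3))
t(S) = -5 - S (t(S) = -(5 + S) = -5 - S)
1/(t(L(14, -12)) + 52652) = 1/((-5 - 3/(11 - 1*(-12))) + 52652) = 1/((-5 - 3/(11 + 12)) + 52652) = 1/((-5 - 3/23) + 52652) = 1/(-118/23 + 52652) = 1/(1210878/23) = 23/1210878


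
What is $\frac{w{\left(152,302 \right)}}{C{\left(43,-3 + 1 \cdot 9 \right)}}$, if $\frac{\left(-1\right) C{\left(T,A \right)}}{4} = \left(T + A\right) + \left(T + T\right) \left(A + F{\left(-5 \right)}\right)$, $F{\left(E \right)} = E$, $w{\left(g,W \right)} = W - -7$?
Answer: $- \frac{103}{180} \approx -0.57222$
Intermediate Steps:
$w{\left(g,W \right)} = 7 + W$ ($w{\left(g,W \right)} = W + 7 = 7 + W$)
$C{\left(T,A \right)} = - 4 A - 4 T - 8 T \left(-5 + A\right)$ ($C{\left(T,A \right)} = - 4 \left(\left(T + A\right) + \left(T + T\right) \left(A - 5\right)\right) = - 4 \left(\left(A + T\right) + 2 T \left(-5 + A\right)\right) = - 4 \left(A + T + 2 T \left(-5 + A\right)\right) = - 4 A - 4 T - 8 T \left(-5 + A\right)$)
$\frac{w{\left(152,302 \right)}}{C{\left(43,-3 + 1 \cdot 9 \right)}} = \frac{7 + 302}{- 4 \left(-3 + 1 \cdot 9\right) + 36 \cdot 43 - 8 \left(-3 + 1 \cdot 9\right) 43} = \frac{309}{- 4 \left(-3 + 9\right) + 1548 - 8 \left(-3 + 9\right) 43} = \frac{309}{\left(-4\right) 6 + 1548 - 48 \cdot 43} = \frac{309}{-24 + 1548 - 2064} = \frac{309}{-540} = 309 \left(- \frac{1}{540}\right) = - \frac{103}{180}$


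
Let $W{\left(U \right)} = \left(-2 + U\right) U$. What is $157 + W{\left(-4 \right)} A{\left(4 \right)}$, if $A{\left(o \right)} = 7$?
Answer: $325$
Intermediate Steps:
$W{\left(U \right)} = U \left(-2 + U\right)$
$157 + W{\left(-4 \right)} A{\left(4 \right)} = 157 + - 4 \left(-2 - 4\right) 7 = 157 + \left(-4\right) \left(-6\right) 7 = 157 + 24 \cdot 7 = 157 + 168 = 325$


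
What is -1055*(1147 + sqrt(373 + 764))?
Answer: -1210085 - 1055*sqrt(1137) ≈ -1.2457e+6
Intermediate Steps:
-1055*(1147 + sqrt(373 + 764)) = -1055*(1147 + sqrt(1137)) = -1210085 - 1055*sqrt(1137)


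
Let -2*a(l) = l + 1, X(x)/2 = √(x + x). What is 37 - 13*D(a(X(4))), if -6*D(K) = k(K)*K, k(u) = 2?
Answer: 209/6 - 26*√2/3 ≈ 22.577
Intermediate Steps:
X(x) = 2*√2*√x (X(x) = 2*√(x + x) = 2*√(2*x) = 2*(√2*√x) = 2*√2*√x)
a(l) = -½ - l/2 (a(l) = -(l + 1)/2 = -(1 + l)/2 = -½ - l/2)
D(K) = -K/3
37 - 13*D(a(X(4))) = 37 - (-13)*(-½ - √2*√4)/3 = 37 - (-13)*(-½ - √2*2)/3 = 37 - (-13)*(-½ - 2*√2)/3 = 37 - 13*(⅙ + 2*√2/3) = 37 + (-13/6 - 26*√2/3) = 209/6 - 26*√2/3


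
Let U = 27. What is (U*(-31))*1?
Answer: -837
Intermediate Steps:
(U*(-31))*1 = (27*(-31))*1 = -837*1 = -837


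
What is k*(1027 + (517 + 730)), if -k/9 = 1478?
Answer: -30248748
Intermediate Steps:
k = -13302 (k = -9*1478 = -13302)
k*(1027 + (517 + 730)) = -13302*(1027 + (517 + 730)) = -13302*(1027 + 1247) = -13302*2274 = -30248748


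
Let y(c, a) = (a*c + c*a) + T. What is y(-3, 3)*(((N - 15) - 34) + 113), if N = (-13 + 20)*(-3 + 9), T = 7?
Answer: -1166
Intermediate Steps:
y(c, a) = 7 + 2*a*c (y(c, a) = (a*c + c*a) + 7 = (a*c + a*c) + 7 = 2*a*c + 7 = 7 + 2*a*c)
N = 42 (N = 7*6 = 42)
y(-3, 3)*(((N - 15) - 34) + 113) = (7 + 2*3*(-3))*(((42 - 15) - 34) + 113) = (7 - 18)*((27 - 34) + 113) = -11*(-7 + 113) = -11*106 = -1166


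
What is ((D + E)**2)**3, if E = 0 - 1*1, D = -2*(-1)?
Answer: 1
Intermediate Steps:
D = 2
E = -1 (E = 0 - 1 = -1)
((D + E)**2)**3 = ((2 - 1)**2)**3 = (1**2)**3 = 1**3 = 1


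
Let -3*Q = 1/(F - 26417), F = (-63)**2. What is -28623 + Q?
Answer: -1927587311/67344 ≈ -28623.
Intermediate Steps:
F = 3969
Q = 1/67344 (Q = -1/(3*(3969 - 26417)) = -1/3/(-22448) = -1/3*(-1/22448) = 1/67344 ≈ 1.4849e-5)
-28623 + Q = -28623 + 1/67344 = -1927587311/67344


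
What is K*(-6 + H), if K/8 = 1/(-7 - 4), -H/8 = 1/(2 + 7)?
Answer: 496/99 ≈ 5.0101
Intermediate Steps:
H = -8/9 (H = -8/(2 + 7) = -8/9 ≈ -0.88889)
K = -8/11 (K = 8/(-7 - 4) = 8/(-11) = 8*(-1/11) = -8/11 ≈ -0.72727)
K*(-6 + H) = -8*(-6 - 8/9)/11 = -8/11*(-62/9) = 496/99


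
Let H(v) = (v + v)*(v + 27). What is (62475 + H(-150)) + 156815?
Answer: 256190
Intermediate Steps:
H(v) = 2*v*(27 + v) (H(v) = (2*v)*(27 + v) = 2*v*(27 + v))
(62475 + H(-150)) + 156815 = (62475 + 2*(-150)*(27 - 150)) + 156815 = (62475 + 2*(-150)*(-123)) + 156815 = (62475 + 36900) + 156815 = 99375 + 156815 = 256190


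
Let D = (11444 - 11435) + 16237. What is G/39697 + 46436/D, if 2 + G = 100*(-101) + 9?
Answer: 839699507/322458731 ≈ 2.6041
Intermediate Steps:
D = 16246 (D = 9 + 16237 = 16246)
G = -10093 (G = -2 + (100*(-101) + 9) = -2 + (-10100 + 9) = -2 - 10091 = -10093)
G/39697 + 46436/D = -10093/39697 + 46436/16246 = -10093*1/39697 + 46436*(1/16246) = -10093/39697 + 23218/8123 = 839699507/322458731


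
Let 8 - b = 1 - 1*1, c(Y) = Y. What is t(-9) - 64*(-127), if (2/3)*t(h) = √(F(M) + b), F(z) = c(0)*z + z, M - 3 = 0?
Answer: 8128 + 3*√11/2 ≈ 8133.0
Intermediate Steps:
M = 3 (M = 3 + 0 = 3)
F(z) = z (F(z) = 0*z + z = 0 + z = z)
b = 8 (b = 8 - (1 - 1*1) = 8 - (1 - 1) = 8 - 1*0 = 8 + 0 = 8)
t(h) = 3*√11/2 (t(h) = 3*√(3 + 8)/2 = 3*√11/2)
t(-9) - 64*(-127) = 3*√11/2 - 64*(-127) = 3*√11/2 + 8128 = 8128 + 3*√11/2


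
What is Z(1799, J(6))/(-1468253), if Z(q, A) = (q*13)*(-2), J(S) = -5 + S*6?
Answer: 46774/1468253 ≈ 0.031857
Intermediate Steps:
J(S) = -5 + 6*S
Z(q, A) = -26*q (Z(q, A) = (13*q)*(-2) = -26*q)
Z(1799, J(6))/(-1468253) = -26*1799/(-1468253) = -46774*(-1/1468253) = 46774/1468253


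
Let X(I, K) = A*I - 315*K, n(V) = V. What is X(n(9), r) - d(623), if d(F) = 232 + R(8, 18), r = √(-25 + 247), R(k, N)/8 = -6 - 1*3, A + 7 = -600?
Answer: -5623 - 315*√222 ≈ -10316.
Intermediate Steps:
A = -607 (A = -7 - 600 = -607)
R(k, N) = -72 (R(k, N) = 8*(-6 - 1*3) = 8*(-6 - 3) = 8*(-9) = -72)
r = √222 ≈ 14.900
X(I, K) = -607*I - 315*K
d(F) = 160 (d(F) = 232 - 72 = 160)
X(n(9), r) - d(623) = (-607*9 - 315*√222) - 1*160 = (-5463 - 315*√222) - 160 = -5623 - 315*√222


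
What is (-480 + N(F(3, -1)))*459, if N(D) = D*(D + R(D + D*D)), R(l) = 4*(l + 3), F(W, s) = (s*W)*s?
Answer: -133569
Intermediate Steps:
F(W, s) = W*s² (F(W, s) = (W*s)*s = W*s²)
R(l) = 12 + 4*l (R(l) = 4*(3 + l) = 12 + 4*l)
N(D) = D*(12 + 4*D² + 5*D) (N(D) = D*(D + (12 + 4*(D + D*D))) = D*(D + (12 + 4*(D + D²))) = D*(D + (12 + (4*D + 4*D²))) = D*(D + (12 + 4*D + 4*D²)) = D*(12 + 4*D² + 5*D))
(-480 + N(F(3, -1)))*459 = (-480 + (3*(-1)²)*(12 + 3*(-1)² + 4*(3*(-1)²)*(1 + 3*(-1)²)))*459 = (-480 + (3*1)*(12 + 3*1 + 4*(3*1)*(1 + 3*1)))*459 = (-480 + 3*(12 + 3 + 4*3*(1 + 3)))*459 = (-480 + 3*(12 + 3 + 4*3*4))*459 = (-480 + 3*(12 + 3 + 48))*459 = (-480 + 3*63)*459 = (-480 + 189)*459 = -291*459 = -133569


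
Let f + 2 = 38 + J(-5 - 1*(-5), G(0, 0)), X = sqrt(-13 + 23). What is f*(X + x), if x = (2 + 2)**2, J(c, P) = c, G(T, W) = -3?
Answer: 576 + 36*sqrt(10) ≈ 689.84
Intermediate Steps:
X = sqrt(10) ≈ 3.1623
f = 36 (f = -2 + (38 + (-5 - 1*(-5))) = -2 + (38 + (-5 + 5)) = -2 + (38 + 0) = -2 + 38 = 36)
x = 16 (x = 4**2 = 16)
f*(X + x) = 36*(sqrt(10) + 16) = 36*(16 + sqrt(10)) = 576 + 36*sqrt(10)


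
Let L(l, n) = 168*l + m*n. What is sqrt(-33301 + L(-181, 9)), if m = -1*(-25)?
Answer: 2*I*sqrt(15871) ≈ 251.96*I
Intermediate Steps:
m = 25
L(l, n) = 25*n + 168*l (L(l, n) = 168*l + 25*n = 25*n + 168*l)
sqrt(-33301 + L(-181, 9)) = sqrt(-33301 + (25*9 + 168*(-181))) = sqrt(-33301 + (225 - 30408)) = sqrt(-33301 - 30183) = sqrt(-63484) = 2*I*sqrt(15871)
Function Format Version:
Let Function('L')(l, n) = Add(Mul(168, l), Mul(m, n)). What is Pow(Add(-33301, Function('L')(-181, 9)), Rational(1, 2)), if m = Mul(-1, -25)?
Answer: Mul(2, I, Pow(15871, Rational(1, 2))) ≈ Mul(251.96, I)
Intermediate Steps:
m = 25
Function('L')(l, n) = Add(Mul(25, n), Mul(168, l)) (Function('L')(l, n) = Add(Mul(168, l), Mul(25, n)) = Add(Mul(25, n), Mul(168, l)))
Pow(Add(-33301, Function('L')(-181, 9)), Rational(1, 2)) = Pow(Add(-33301, Add(Mul(25, 9), Mul(168, -181))), Rational(1, 2)) = Pow(Add(-33301, Add(225, -30408)), Rational(1, 2)) = Pow(Add(-33301, -30183), Rational(1, 2)) = Pow(-63484, Rational(1, 2)) = Mul(2, I, Pow(15871, Rational(1, 2)))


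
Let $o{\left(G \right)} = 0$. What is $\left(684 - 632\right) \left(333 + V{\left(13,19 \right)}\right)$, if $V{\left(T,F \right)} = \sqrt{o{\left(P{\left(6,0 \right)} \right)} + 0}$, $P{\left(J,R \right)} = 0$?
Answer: $17316$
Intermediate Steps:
$V{\left(T,F \right)} = 0$ ($V{\left(T,F \right)} = \sqrt{0 + 0} = \sqrt{0} = 0$)
$\left(684 - 632\right) \left(333 + V{\left(13,19 \right)}\right) = \left(684 - 632\right) \left(333 + 0\right) = \left(684 - 632\right) 333 = 52 \cdot 333 = 17316$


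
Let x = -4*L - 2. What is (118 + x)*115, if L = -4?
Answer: 15180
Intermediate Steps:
x = 14 (x = -4*(-4) - 2 = 16 - 2 = 14)
(118 + x)*115 = (118 + 14)*115 = 132*115 = 15180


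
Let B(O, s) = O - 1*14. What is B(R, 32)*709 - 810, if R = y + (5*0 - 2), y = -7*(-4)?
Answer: 7698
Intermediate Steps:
y = 28
R = 26 (R = 28 + (5*0 - 2) = 28 + (0 - 2) = 28 - 2 = 26)
B(O, s) = -14 + O (B(O, s) = O - 14 = -14 + O)
B(R, 32)*709 - 810 = (-14 + 26)*709 - 810 = 12*709 - 810 = 8508 - 810 = 7698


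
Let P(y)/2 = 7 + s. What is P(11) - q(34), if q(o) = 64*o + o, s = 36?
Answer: -2124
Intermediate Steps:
P(y) = 86 (P(y) = 2*(7 + 36) = 2*43 = 86)
q(o) = 65*o
P(11) - q(34) = 86 - 65*34 = 86 - 1*2210 = 86 - 2210 = -2124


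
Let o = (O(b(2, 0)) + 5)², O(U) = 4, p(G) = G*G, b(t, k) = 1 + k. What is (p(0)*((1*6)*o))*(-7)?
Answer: 0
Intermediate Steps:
p(G) = G²
o = 81 (o = (4 + 5)² = 9² = 81)
(p(0)*((1*6)*o))*(-7) = (0²*((1*6)*81))*(-7) = (0*(6*81))*(-7) = (0*486)*(-7) = 0*(-7) = 0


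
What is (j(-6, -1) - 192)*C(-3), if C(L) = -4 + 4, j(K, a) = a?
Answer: 0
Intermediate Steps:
C(L) = 0
(j(-6, -1) - 192)*C(-3) = (-1 - 192)*0 = -193*0 = 0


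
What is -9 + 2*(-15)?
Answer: -39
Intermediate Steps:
-9 + 2*(-15) = -9 - 30 = -39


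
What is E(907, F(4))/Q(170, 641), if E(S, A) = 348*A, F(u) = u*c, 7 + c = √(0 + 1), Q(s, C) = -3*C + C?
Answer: 4176/641 ≈ 6.5148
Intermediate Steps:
Q(s, C) = -2*C
c = -6 (c = -7 + √(0 + 1) = -7 + √1 = -7 + 1 = -6)
F(u) = -6*u (F(u) = u*(-6) = -6*u)
E(907, F(4))/Q(170, 641) = (348*(-6*4))/((-2*641)) = (348*(-24))/(-1282) = -8352*(-1/1282) = 4176/641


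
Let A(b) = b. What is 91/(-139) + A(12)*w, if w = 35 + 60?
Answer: 158369/139 ≈ 1139.3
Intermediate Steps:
w = 95
91/(-139) + A(12)*w = 91/(-139) + 12*95 = 91*(-1/139) + 1140 = -91/139 + 1140 = 158369/139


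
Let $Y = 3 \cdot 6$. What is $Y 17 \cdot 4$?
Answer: $1224$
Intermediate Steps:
$Y = 18$
$Y 17 \cdot 4 = 18 \cdot 17 \cdot 4 = 306 \cdot 4 = 1224$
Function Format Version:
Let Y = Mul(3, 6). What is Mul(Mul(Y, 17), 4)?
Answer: 1224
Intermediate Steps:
Y = 18
Mul(Mul(Y, 17), 4) = Mul(Mul(18, 17), 4) = Mul(306, 4) = 1224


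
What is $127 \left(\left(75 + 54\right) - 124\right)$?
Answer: $635$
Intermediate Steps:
$127 \left(\left(75 + 54\right) - 124\right) = 127 \left(129 - 124\right) = 127 \cdot 5 = 635$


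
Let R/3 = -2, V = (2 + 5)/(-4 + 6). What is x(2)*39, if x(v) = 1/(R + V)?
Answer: -78/5 ≈ -15.600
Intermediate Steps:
V = 7/2 ≈ 3.5000
R = -6 (R = 3*(-2) = -6)
x(v) = -⅖ (x(v) = 1/(-6 + 7/2) = 1/(-5/2) = -⅖)
x(2)*39 = -⅖*39 = -78/5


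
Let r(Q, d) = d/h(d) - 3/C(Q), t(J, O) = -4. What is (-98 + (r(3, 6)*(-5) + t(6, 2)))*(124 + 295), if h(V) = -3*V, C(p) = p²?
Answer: -124024/3 ≈ -41341.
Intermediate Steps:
r(Q, d) = -⅓ - 3/Q² (r(Q, d) = d/((-3*d)) - 3/Q² = d*(-1/(3*d)) - 3/Q² = -⅓ - 3/Q²)
(-98 + (r(3, 6)*(-5) + t(6, 2)))*(124 + 295) = (-98 + ((-⅓ - 3/3²)*(-5) - 4))*(124 + 295) = (-98 + ((-⅓ - 3*⅑)*(-5) - 4))*419 = (-98 + ((-⅓ - ⅓)*(-5) - 4))*419 = (-98 + (-⅔*(-5) - 4))*419 = (-98 + (10/3 - 4))*419 = (-98 - ⅔)*419 = -296/3*419 = -124024/3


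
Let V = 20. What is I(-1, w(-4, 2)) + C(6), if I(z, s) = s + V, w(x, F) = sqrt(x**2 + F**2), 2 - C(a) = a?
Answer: 16 + 2*sqrt(5) ≈ 20.472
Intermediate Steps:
C(a) = 2 - a
w(x, F) = sqrt(F**2 + x**2)
I(z, s) = 20 + s (I(z, s) = s + 20 = 20 + s)
I(-1, w(-4, 2)) + C(6) = (20 + sqrt(2**2 + (-4)**2)) + (2 - 1*6) = (20 + sqrt(4 + 16)) + (2 - 6) = (20 + sqrt(20)) - 4 = (20 + 2*sqrt(5)) - 4 = 16 + 2*sqrt(5)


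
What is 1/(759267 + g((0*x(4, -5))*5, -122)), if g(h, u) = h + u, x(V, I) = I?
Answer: 1/759145 ≈ 1.3173e-6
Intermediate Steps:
1/(759267 + g((0*x(4, -5))*5, -122)) = 1/(759267 + ((0*(-5))*5 - 122)) = 1/(759267 + (0*5 - 122)) = 1/(759267 + (0 - 122)) = 1/(759267 - 122) = 1/759145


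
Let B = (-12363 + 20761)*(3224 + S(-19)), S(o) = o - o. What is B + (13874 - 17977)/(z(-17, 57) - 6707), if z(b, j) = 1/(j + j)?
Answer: 20701580461486/764597 ≈ 2.7075e+7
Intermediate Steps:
z(b, j) = 1/(2*j)
S(o) = 0
B = 27075152 (B = (-12363 + 20761)*(3224 + 0) = 8398*3224 = 27075152)
B + (13874 - 17977)/(z(-17, 57) - 6707) = 27075152 + (13874 - 17977)/((½)/57 - 6707) = 27075152 - 4103/((½)*(1/57) - 6707) = 27075152 - 4103/(1/114 - 6707) = 27075152 - 4103/(-764597/114) = 27075152 - 4103*(-114/764597) = 27075152 + 467742/764597 = 20701580461486/764597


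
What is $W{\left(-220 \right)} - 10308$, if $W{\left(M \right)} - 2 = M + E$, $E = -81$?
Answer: $-10607$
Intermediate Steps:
$W{\left(M \right)} = -79 + M$ ($W{\left(M \right)} = 2 + \left(M - 81\right) = 2 + \left(-81 + M\right) = -79 + M$)
$W{\left(-220 \right)} - 10308 = \left(-79 - 220\right) - 10308 = -299 - 10308 = -10607$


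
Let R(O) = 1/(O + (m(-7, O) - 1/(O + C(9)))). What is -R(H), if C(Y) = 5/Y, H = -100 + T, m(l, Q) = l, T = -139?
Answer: 2146/527907 ≈ 0.0040651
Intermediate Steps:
H = -239 (H = -100 - 139 = -239)
R(O) = 1/(-7 + O - 1/(5/9 + O)) (R(O) = 1/(O + (-7 - 1/(O + 5/9))) = 1/(O + (-7 - 1/(5/9 + O))) = 1/(-7 + O - 1/(5/9 + O)))
-R(H) = -(5 + 9*(-239))/(-44 - 58*(-239) + 9*(-239)²) = -(5 - 2151)/(-44 + 13862 + 9*57121) = -(-2146)/(-44 + 13862 + 514089) = -(-2146)/527907 = -1*(-2146/527907) = 2146/527907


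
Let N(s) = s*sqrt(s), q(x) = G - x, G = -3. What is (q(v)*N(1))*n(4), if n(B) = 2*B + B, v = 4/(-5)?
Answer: -132/5 ≈ -26.400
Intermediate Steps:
v = -4/5 (v = 4*(-1/5) = -4/5 ≈ -0.80000)
q(x) = -3 - x
n(B) = 3*B
N(s) = s**(3/2)
(q(v)*N(1))*n(4) = ((-3 - 1*(-4/5))*1**(3/2))*(3*4) = ((-3 + 4/5)*1)*12 = -11/5*1*12 = -11/5*12 = -132/5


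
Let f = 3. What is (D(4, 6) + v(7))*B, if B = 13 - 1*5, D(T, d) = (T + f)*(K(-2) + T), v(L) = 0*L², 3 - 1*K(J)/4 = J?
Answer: 1344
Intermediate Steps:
K(J) = 12 - 4*J
v(L) = 0
D(T, d) = (3 + T)*(20 + T) (D(T, d) = (T + 3)*((12 - 4*(-2)) + T) = (3 + T)*((12 + 8) + T) = (3 + T)*(20 + T))
B = 8 (B = 13 - 5 = 8)
(D(4, 6) + v(7))*B = ((60 + 4² + 23*4) + 0)*8 = ((60 + 16 + 92) + 0)*8 = (168 + 0)*8 = 168*8 = 1344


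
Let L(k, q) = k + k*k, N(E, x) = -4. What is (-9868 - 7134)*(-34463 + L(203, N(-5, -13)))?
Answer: -118146898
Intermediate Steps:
L(k, q) = k + k**2
(-9868 - 7134)*(-34463 + L(203, N(-5, -13))) = (-9868 - 7134)*(-34463 + 203*(1 + 203)) = -17002*(-34463 + 203*204) = -17002*(-34463 + 41412) = -17002*6949 = -118146898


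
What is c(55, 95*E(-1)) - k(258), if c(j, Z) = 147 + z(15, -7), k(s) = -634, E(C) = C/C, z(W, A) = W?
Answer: 796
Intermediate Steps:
E(C) = 1
c(j, Z) = 162 (c(j, Z) = 147 + 15 = 162)
c(55, 95*E(-1)) - k(258) = 162 - 1*(-634) = 162 + 634 = 796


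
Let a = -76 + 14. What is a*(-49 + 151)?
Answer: -6324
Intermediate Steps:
a = -62
a*(-49 + 151) = -62*(-49 + 151) = -62*102 = -6324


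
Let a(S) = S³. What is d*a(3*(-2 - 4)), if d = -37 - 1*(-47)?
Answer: -58320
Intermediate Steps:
d = 10 (d = -37 + 47 = 10)
d*a(3*(-2 - 4)) = 10*(3*(-2 - 4))³ = 10*(3*(-6))³ = 10*(-18)³ = 10*(-5832) = -58320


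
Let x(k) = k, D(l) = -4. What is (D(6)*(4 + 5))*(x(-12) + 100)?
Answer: -3168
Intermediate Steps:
(D(6)*(4 + 5))*(x(-12) + 100) = (-4*(4 + 5))*(-12 + 100) = -4*9*88 = -36*88 = -3168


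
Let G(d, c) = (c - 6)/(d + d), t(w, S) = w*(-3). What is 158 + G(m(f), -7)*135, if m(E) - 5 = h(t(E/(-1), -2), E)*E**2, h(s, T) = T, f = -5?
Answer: 2645/16 ≈ 165.31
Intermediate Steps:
t(w, S) = -3*w
m(E) = 5 + E**3 (m(E) = 5 + E*E**2 = 5 + E**3)
G(d, c) = (-6 + c)/(2*d) (G(d, c) = (-6 + c)/((2*d)) = (-6 + c)*(1/(2*d)) = (-6 + c)/(2*d))
158 + G(m(f), -7)*135 = 158 + ((-6 - 7)/(2*(5 + (-5)**3)))*135 = 158 + ((1/2)*(-13)/(5 - 125))*135 = 158 + ((1/2)*(-13)/(-120))*135 = 158 + ((1/2)*(-1/120)*(-13))*135 = 158 + (13/240)*135 = 158 + 117/16 = 2645/16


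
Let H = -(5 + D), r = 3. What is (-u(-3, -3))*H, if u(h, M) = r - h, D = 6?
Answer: 66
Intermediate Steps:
H = -11 (H = -(5 + 6) = -1*11 = -11)
u(h, M) = 3 - h
(-u(-3, -3))*H = -(3 - 1*(-3))*(-11) = -(3 + 3)*(-11) = -1*6*(-11) = -6*(-11) = 66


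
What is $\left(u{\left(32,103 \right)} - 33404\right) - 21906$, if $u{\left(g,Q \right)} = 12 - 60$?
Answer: $-55358$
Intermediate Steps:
$u{\left(g,Q \right)} = -48$
$\left(u{\left(32,103 \right)} - 33404\right) - 21906 = \left(-48 - 33404\right) - 21906 = -33452 - 21906 = -55358$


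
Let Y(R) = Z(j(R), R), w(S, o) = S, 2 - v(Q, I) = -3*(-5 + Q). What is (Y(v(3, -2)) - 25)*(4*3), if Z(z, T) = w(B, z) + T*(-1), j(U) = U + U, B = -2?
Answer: -276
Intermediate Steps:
v(Q, I) = -13 + 3*Q (v(Q, I) = 2 - (-3)*(-5 + Q) = 2 - (15 - 3*Q) = 2 + (-15 + 3*Q) = -13 + 3*Q)
j(U) = 2*U
Z(z, T) = -2 - T (Z(z, T) = -2 + T*(-1) = -2 - T)
Y(R) = -2 - R
(Y(v(3, -2)) - 25)*(4*3) = ((-2 - (-13 + 3*3)) - 25)*(4*3) = ((-2 - (-13 + 9)) - 25)*12 = ((-2 - 1*(-4)) - 25)*12 = ((-2 + 4) - 25)*12 = (2 - 25)*12 = -23*12 = -276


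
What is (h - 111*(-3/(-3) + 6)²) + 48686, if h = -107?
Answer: 43140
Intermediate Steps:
(h - 111*(-3/(-3) + 6)²) + 48686 = (-107 - 111*(-3/(-3) + 6)²) + 48686 = (-107 - 111*(-3*(-⅓) + 6)²) + 48686 = (-107 - 111*(1 + 6)²) + 48686 = (-107 - 111*7²) + 48686 = (-107 - 111*49) + 48686 = (-107 - 5439) + 48686 = -5546 + 48686 = 43140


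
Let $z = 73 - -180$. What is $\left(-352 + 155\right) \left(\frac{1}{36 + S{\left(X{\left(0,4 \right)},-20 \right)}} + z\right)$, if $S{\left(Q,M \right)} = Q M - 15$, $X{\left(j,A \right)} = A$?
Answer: $- \frac{2940422}{59} \approx -49838.0$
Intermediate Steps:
$z = 253$ ($z = 73 + 180 = 253$)
$S{\left(Q,M \right)} = -15 + M Q$ ($S{\left(Q,M \right)} = M Q - 15 = -15 + M Q$)
$\left(-352 + 155\right) \left(\frac{1}{36 + S{\left(X{\left(0,4 \right)},-20 \right)}} + z\right) = \left(-352 + 155\right) \left(\frac{1}{36 - 95} + 253\right) = - 197 \left(\frac{1}{36 - 95} + 253\right) = - 197 \left(\frac{1}{-59} + 253\right) = - 197 \left(- \frac{1}{59} + 253\right) = \left(-197\right) \frac{14926}{59} = - \frac{2940422}{59}$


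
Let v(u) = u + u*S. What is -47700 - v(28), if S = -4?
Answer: -47616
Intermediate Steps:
v(u) = -3*u (v(u) = u + u*(-4) = u - 4*u = -3*u)
-47700 - v(28) = -47700 - (-3)*28 = -47700 - 1*(-84) = -47700 + 84 = -47616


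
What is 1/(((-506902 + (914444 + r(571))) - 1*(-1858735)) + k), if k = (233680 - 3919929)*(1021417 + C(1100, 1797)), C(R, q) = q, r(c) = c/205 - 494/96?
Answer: -9840/37114702089231787 ≈ -2.6512e-13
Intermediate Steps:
r(c) = -247/48 + c/205 (r(c) = c*(1/205) - 494*1/96 = c/205 - 247/48 = -247/48 + c/205)
k = -3771821584286 (k = (233680 - 3919929)*(1021417 + 1797) = -3686249*1023214 = -3771821584286)
1/(((-506902 + (914444 + r(571))) - 1*(-1858735)) + k) = 1/(((-506902 + (914444 + (-247/48 + (1/205)*571))) - 1*(-1858735)) - 3771821584286) = 1/(((-506902 + (914444 + (-247/48 + 571/205))) + 1858735) - 3771821584286) = 1/(((-506902 + (914444 - 23227/9840)) + 1858735) - 3771821584286) = 1/(((-506902 + 8998105733/9840) + 1858735) - 3771821584286) = 1/((4010190053/9840 + 1858735) - 3771821584286) = 1/(22300142453/9840 - 3771821584286) = 1/(-37114702089231787/9840) = -9840/37114702089231787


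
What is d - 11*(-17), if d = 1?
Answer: 188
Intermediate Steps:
d - 11*(-17) = 1 - 11*(-17) = 1 + 187 = 188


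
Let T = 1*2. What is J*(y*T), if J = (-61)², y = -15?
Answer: -111630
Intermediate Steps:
T = 2
J = 3721
J*(y*T) = 3721*(-15*2) = 3721*(-30) = -111630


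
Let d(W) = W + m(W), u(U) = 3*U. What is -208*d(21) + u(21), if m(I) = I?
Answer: -8673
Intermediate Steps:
d(W) = 2*W (d(W) = W + W = 2*W)
-208*d(21) + u(21) = -416*21 + 3*21 = -208*42 + 63 = -8736 + 63 = -8673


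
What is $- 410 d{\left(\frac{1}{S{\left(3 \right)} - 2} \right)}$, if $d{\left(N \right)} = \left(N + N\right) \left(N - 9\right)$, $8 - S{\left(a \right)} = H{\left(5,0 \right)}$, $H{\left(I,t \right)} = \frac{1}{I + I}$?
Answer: $\frac{4272200}{3481} \approx 1227.3$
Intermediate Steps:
$H{\left(I,t \right)} = \frac{1}{2 I}$
$S{\left(a \right)} = \frac{79}{10}$ ($S{\left(a \right)} = 8 - \frac{1}{2 \cdot 5} = 8 - \frac{1}{2} \cdot \frac{1}{5} = 8 - \frac{1}{10} = \frac{79}{10}$)
$d{\left(N \right)} = 2 N \left(-9 + N\right)$
$- 410 d{\left(\frac{1}{S{\left(3 \right)} - 2} \right)} = - 410 \frac{2 \left(-9 + \frac{1}{\frac{79}{10} - 2}\right)}{\frac{79}{10} - 2} = - 410 \frac{2 \left(-9 + \frac{1}{\frac{59}{10}}\right)}{\frac{59}{10}} = - 410 \cdot 2 \cdot \frac{10}{59} \left(-9 + \frac{10}{59}\right) = - 410 \cdot 2 \cdot \frac{10}{59} \left(- \frac{521}{59}\right) = \left(-410\right) \left(- \frac{10420}{3481}\right) = \frac{4272200}{3481}$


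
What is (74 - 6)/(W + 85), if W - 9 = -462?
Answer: -17/92 ≈ -0.18478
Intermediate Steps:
W = -453 (W = 9 - 462 = -453)
(74 - 6)/(W + 85) = (74 - 6)/(-453 + 85) = 68/(-368) = 68*(-1/368) = -17/92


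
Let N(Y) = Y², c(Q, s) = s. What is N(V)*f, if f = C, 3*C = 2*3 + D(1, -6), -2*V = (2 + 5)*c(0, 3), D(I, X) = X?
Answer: 0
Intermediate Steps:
V = -21/2 (V = -(2 + 5)*3/2 = -7*3/2 = -½*21 = -21/2 ≈ -10.500)
C = 0 (C = (2*3 - 6)/3 = (6 - 6)/3 = (⅓)*0 = 0)
f = 0
N(V)*f = (-21/2)²*0 = (441/4)*0 = 0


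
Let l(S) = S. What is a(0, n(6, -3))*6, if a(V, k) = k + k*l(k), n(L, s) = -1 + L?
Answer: 180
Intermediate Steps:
a(V, k) = k + k² (a(V, k) = k + k*k = k + k²)
a(0, n(6, -3))*6 = ((-1 + 6)*(1 + (-1 + 6)))*6 = (5*(1 + 5))*6 = (5*6)*6 = 30*6 = 180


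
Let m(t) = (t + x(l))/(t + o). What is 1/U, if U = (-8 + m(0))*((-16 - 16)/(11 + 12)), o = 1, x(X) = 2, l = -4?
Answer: 23/192 ≈ 0.11979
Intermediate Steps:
m(t) = (2 + t)/(1 + t) (m(t) = (t + 2)/(t + 1) = (2 + t)/(1 + t))
U = 192/23 (U = (-8 + (2 + 0)/(1 + 0))*((-16 - 16)/(11 + 12)) = (-8 + 2/1)*(-32/23) = (-8 + 1*2)*(-32*1/23) = (-8 + 2)*(-32/23) = -6*(-32/23) = 192/23 ≈ 8.3478)
1/U = 1/(192/23) = 23/192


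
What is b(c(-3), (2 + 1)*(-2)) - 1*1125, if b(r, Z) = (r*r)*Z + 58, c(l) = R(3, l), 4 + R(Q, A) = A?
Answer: -1361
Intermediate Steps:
R(Q, A) = -4 + A
c(l) = -4 + l
b(r, Z) = 58 + Z*r**2 (b(r, Z) = r**2*Z + 58 = Z*r**2 + 58 = 58 + Z*r**2)
b(c(-3), (2 + 1)*(-2)) - 1*1125 = (58 + ((2 + 1)*(-2))*(-4 - 3)**2) - 1*1125 = (58 + (3*(-2))*(-7)**2) - 1125 = (58 - 6*49) - 1125 = (58 - 294) - 1125 = -236 - 1125 = -1361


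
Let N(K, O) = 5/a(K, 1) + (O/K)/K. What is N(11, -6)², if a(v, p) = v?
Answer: 2401/14641 ≈ 0.16399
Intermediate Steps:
N(K, O) = 5/K + O/K² (N(K, O) = 5/K + (O/K)/K = 5/K + O/K²)
N(11, -6)² = ((-6 + 5*11)/11²)² = ((-6 + 55)/121)² = ((1/121)*49)² = (49/121)² = 2401/14641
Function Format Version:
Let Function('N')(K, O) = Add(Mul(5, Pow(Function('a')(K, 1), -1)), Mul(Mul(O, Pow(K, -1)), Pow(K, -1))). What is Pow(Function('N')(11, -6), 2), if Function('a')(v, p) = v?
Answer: Rational(2401, 14641) ≈ 0.16399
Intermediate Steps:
Function('N')(K, O) = Add(Mul(5, Pow(K, -1)), Mul(O, Pow(K, -2))) (Function('N')(K, O) = Add(Mul(5, Pow(K, -1)), Mul(Mul(O, Pow(K, -1)), Pow(K, -1))) = Add(Mul(5, Pow(K, -1)), Mul(O, Pow(K, -2))))
Pow(Function('N')(11, -6), 2) = Pow(Mul(Pow(11, -2), Add(-6, Mul(5, 11))), 2) = Pow(Mul(Rational(1, 121), Add(-6, 55)), 2) = Pow(Mul(Rational(1, 121), 49), 2) = Pow(Rational(49, 121), 2) = Rational(2401, 14641)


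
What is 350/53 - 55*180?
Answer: -524350/53 ≈ -9893.4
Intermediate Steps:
350/53 - 55*180 = 350*(1/53) - 9900 = 350/53 - 9900 = -524350/53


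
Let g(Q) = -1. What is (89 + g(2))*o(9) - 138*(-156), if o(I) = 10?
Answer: 22408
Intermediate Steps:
(89 + g(2))*o(9) - 138*(-156) = (89 - 1)*10 - 138*(-156) = 88*10 - 1*(-21528) = 880 + 21528 = 22408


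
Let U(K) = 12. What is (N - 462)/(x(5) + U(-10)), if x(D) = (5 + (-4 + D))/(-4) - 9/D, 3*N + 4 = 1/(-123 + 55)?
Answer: -157535/2958 ≈ -53.257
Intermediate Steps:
N = -91/68 (N = -4/3 + 1/(3*(-123 + 55)) = -4/3 + (⅓)/(-68) = -4/3 + (⅓)*(-1/68) = -4/3 - 1/204 = -91/68 ≈ -1.3382)
x(D) = -¼ - 9/D - D/4 (x(D) = (1 + D)*(-¼) - 9/D = (-¼ - D/4) - 9/D = -¼ - 9/D - D/4)
(N - 462)/(x(5) + U(-10)) = (-91/68 - 462)/((¼)*(-36 - 1*5*(1 + 5))/5 + 12) = -31507/(68*((¼)*(⅕)*(-36 - 1*5*6) + 12)) = -31507/(68*((¼)*(⅕)*(-36 - 30) + 12)) = -31507/(68*((¼)*(⅕)*(-66) + 12)) = -31507/(68*(-33/10 + 12)) = -31507/(68*87/10) = -31507/68*10/87 = -157535/2958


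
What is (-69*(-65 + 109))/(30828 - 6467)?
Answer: -3036/24361 ≈ -0.12463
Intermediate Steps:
(-69*(-65 + 109))/(30828 - 6467) = -69*44/24361 = -3036*1/24361 = -3036/24361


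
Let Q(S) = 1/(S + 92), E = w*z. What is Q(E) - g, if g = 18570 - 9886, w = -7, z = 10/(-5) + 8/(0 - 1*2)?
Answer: -1163655/134 ≈ -8684.0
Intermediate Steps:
z = -6 (z = 10*(-⅕) + 8/(0 - 2) = -2 + 8/(-2) = -2 + 8*(-½) = -2 - 4 = -6)
E = 42 (E = -7*(-6) = 42)
Q(S) = 1/(92 + S)
g = 8684
Q(E) - g = 1/(92 + 42) - 1*8684 = 1/134 - 8684 = -1163655/134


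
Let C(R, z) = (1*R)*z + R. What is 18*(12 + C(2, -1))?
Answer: 216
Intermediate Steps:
C(R, z) = R + R*z (C(R, z) = R*z + R = R + R*z)
18*(12 + C(2, -1)) = 18*(12 + 2*(1 - 1)) = 18*(12 + 2*0) = 18*(12 + 0) = 18*12 = 216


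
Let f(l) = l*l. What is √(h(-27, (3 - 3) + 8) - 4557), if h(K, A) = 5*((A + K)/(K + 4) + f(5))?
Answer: I*√2342343/23 ≈ 66.542*I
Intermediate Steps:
f(l) = l²
h(K, A) = 125 + 5*(A + K)/(4 + K) (h(K, A) = 5*((A + K)/(K + 4) + 5²) = 5*((A + K)/(4 + K) + 25) = 5*(25 + (A + K)/(4 + K)) = 125 + 5*(A + K)/(4 + K))
√(h(-27, (3 - 3) + 8) - 4557) = √(5*(100 + ((3 - 3) + 8) + 26*(-27))/(4 - 27) - 4557) = √(5*(100 + (0 + 8) - 702)/(-23) - 4557) = √(5*(-1/23)*(100 + 8 - 702) - 4557) = √(5*(-1/23)*(-594) - 4557) = √(2970/23 - 4557) = √(-101841/23) = I*√2342343/23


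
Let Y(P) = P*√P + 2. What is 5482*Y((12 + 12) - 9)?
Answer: 10964 + 82230*√15 ≈ 3.2944e+5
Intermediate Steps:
Y(P) = 2 + P^(3/2) (Y(P) = P^(3/2) + 2 = 2 + P^(3/2))
5482*Y((12 + 12) - 9) = 5482*(2 + ((12 + 12) - 9)^(3/2)) = 5482*(2 + (24 - 9)^(3/2)) = 5482*(2 + 15^(3/2)) = 5482*(2 + 15*√15) = 10964 + 82230*√15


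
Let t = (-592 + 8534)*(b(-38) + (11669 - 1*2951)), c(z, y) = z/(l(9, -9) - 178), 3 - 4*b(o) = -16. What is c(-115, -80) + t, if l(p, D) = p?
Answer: 23415315439/338 ≈ 6.9276e+7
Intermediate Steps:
b(o) = 19/4 (b(o) = 3/4 - 1/4*(-16) = 3/4 + 4 = 19/4)
c(z, y) = -z/169 (c(z, y) = z/(9 - 178) = z/(-169) = -z/169)
t = 138552161/2 (t = (-592 + 8534)*(19/4 + (11669 - 1*2951)) = 7942*(19/4 + (11669 - 2951)) = 7942*(19/4 + 8718) = 7942*(34891/4) = 138552161/2 ≈ 6.9276e+7)
c(-115, -80) + t = -1/169*(-115) + 138552161/2 = 115/169 + 138552161/2 = 23415315439/338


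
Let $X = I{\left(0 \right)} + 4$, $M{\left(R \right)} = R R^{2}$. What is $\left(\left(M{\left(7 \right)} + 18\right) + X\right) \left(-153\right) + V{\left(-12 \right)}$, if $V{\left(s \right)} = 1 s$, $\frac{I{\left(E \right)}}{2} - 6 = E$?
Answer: $-57693$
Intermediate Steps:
$I{\left(E \right)} = 12 + 2 E$
$M{\left(R \right)} = R^{3}$
$X = 16$ ($X = \left(12 + 2 \cdot 0\right) + 4 = \left(12 + 0\right) + 4 = 12 + 4 = 16$)
$V{\left(s \right)} = s$
$\left(\left(M{\left(7 \right)} + 18\right) + X\right) \left(-153\right) + V{\left(-12 \right)} = \left(\left(7^{3} + 18\right) + 16\right) \left(-153\right) - 12 = \left(\left(343 + 18\right) + 16\right) \left(-153\right) - 12 = \left(361 + 16\right) \left(-153\right) - 12 = 377 \left(-153\right) - 12 = -57681 - 12 = -57693$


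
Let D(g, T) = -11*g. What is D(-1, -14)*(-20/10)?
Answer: -22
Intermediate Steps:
D(-1, -14)*(-20/10) = (-11*(-1))*(-20/10) = 11*(-20*⅒) = 11*(-2) = -22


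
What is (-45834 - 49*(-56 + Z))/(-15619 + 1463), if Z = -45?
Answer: 40885/14156 ≈ 2.8882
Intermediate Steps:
(-45834 - 49*(-56 + Z))/(-15619 + 1463) = (-45834 - 49*(-56 - 45))/(-15619 + 1463) = (-45834 - 49*(-101))/(-14156) = (-45834 + 4949)*(-1/14156) = -40885*(-1/14156) = 40885/14156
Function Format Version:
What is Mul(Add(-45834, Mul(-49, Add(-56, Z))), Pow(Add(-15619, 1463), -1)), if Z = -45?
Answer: Rational(40885, 14156) ≈ 2.8882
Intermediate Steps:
Mul(Add(-45834, Mul(-49, Add(-56, Z))), Pow(Add(-15619, 1463), -1)) = Mul(Add(-45834, Mul(-49, Add(-56, -45))), Pow(Add(-15619, 1463), -1)) = Mul(Add(-45834, Mul(-49, -101)), Pow(-14156, -1)) = Mul(Add(-45834, 4949), Rational(-1, 14156)) = Mul(-40885, Rational(-1, 14156)) = Rational(40885, 14156)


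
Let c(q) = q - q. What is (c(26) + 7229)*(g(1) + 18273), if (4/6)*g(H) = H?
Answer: 264212721/2 ≈ 1.3211e+8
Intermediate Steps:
g(H) = 3*H/2
c(q) = 0
(c(26) + 7229)*(g(1) + 18273) = (0 + 7229)*((3/2)*1 + 18273) = 7229*(3/2 + 18273) = 7229*(36549/2) = 264212721/2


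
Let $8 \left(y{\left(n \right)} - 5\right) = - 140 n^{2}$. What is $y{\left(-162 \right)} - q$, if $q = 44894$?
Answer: $-504159$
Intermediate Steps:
$y{\left(n \right)} = 5 - \frac{35 n^{2}}{2}$ ($y{\left(n \right)} = 5 + \frac{\left(-140\right) n^{2}}{8} = 5 - \frac{35 n^{2}}{2}$)
$y{\left(-162 \right)} - q = \left(5 - \frac{35 \left(-162\right)^{2}}{2}\right) - 44894 = \left(5 - 459270\right) - 44894 = -459265 - 44894 = -504159$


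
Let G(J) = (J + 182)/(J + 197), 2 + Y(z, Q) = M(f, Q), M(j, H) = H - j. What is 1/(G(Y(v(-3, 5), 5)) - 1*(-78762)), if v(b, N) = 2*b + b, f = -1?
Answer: 67/5277116 ≈ 1.2696e-5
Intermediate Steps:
v(b, N) = 3*b
Y(z, Q) = -1 + Q (Y(z, Q) = -2 + (Q - 1*(-1)) = -2 + (Q + 1) = -2 + (1 + Q) = -1 + Q)
G(J) = (182 + J)/(197 + J)
1/(G(Y(v(-3, 5), 5)) - 1*(-78762)) = 1/((182 + (-1 + 5))/(197 + (-1 + 5)) - 1*(-78762)) = 1/((182 + 4)/(197 + 4) + 78762) = 1/(186/201 + 78762) = 1/((1/201)*186 + 78762) = 1/(62/67 + 78762) = 1/(5277116/67) = 67/5277116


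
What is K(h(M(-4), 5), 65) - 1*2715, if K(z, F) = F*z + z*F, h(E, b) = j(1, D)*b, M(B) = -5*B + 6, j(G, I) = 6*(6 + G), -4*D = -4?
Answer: 24585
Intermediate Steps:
D = 1 (D = -¼*(-4) = 1)
j(G, I) = 36 + 6*G
M(B) = 6 - 5*B
h(E, b) = 42*b (h(E, b) = (36 + 6*1)*b = (36 + 6)*b = 42*b)
K(z, F) = 2*F*z (K(z, F) = F*z + F*z = 2*F*z)
K(h(M(-4), 5), 65) - 1*2715 = 2*65*(42*5) - 1*2715 = 2*65*210 - 2715 = 27300 - 2715 = 24585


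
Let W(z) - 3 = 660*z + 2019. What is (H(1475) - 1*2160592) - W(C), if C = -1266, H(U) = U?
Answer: -1325579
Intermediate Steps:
W(z) = 2022 + 660*z (W(z) = 3 + (660*z + 2019) = 3 + (2019 + 660*z) = 2022 + 660*z)
(H(1475) - 1*2160592) - W(C) = (1475 - 1*2160592) - (2022 + 660*(-1266)) = (1475 - 2160592) - (2022 - 835560) = -2159117 - 1*(-833538) = -2159117 + 833538 = -1325579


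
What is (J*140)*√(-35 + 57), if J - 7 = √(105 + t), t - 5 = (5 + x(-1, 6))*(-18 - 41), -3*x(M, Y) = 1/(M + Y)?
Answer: 980*√22 + 56*I*√224070/3 ≈ 4596.6 + 8836.1*I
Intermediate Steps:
x(M, Y) = -1/(3*(M + Y))
t = -4291/15 (t = 5 + (5 - 1/(3*(-1) + 3*6))*(-18 - 41) = 5 + (5 - 1/(-3 + 18))*(-59) = 5 + (5 - 1/15)*(-59) = 5 + (74/15)*(-59) = 5 - 4366/15 = -4291/15 ≈ -286.07)
J = 7 + 2*I*√10185/15 (J = 7 + √(105 - 4291/15) = 7 + √(-2716/15) = 7 + 2*I*√10185/15 ≈ 7.0 + 13.456*I)
(J*140)*√(-35 + 57) = ((7 + 2*I*√10185/15)*140)*√(-35 + 57) = (980 + 56*I*√10185/3)*√22 = √22*(980 + 56*I*√10185/3)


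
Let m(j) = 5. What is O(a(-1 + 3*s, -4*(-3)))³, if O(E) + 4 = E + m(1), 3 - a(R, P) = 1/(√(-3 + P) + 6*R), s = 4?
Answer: 20796875/328509 ≈ 63.307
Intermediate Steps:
a(R, P) = 3 - 1/(√(-3 + P) + 6*R)
O(E) = 1 + E (O(E) = -4 + (E + 5) = -4 + (5 + E) = 1 + E)
O(a(-1 + 3*s, -4*(-3)))³ = (1 + (-1 + 3*√(-3 - 4*(-3)) + 18*(-1 + 3*4))/(√(-3 - 4*(-3)) + 6*(-1 + 3*4)))³ = (1 + (-1 + 3*√(-3 + 12) + 18*(-1 + 12))/(√(-3 + 12) + 6*(-1 + 12)))³ = (1 + (-1 + 3*√9 + 18*11)/(√9 + 6*11))³ = (1 + (-1 + 3*3 + 198)/(3 + 66))³ = (1 + (-1 + 9 + 198)/69)³ = (1 + (1/69)*206)³ = (1 + 206/69)³ = (275/69)³ = 20796875/328509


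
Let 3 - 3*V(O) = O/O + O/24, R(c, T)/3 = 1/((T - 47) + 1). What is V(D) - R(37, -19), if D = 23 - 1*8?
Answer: 787/1560 ≈ 0.50449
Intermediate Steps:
D = 15 (D = 23 - 8 = 15)
R(c, T) = 3/(-46 + T) (R(c, T) = 3/((T - 47) + 1) = 3/((-47 + T) + 1) = 3/(-46 + T))
V(O) = 2/3 - O/72 (V(O) = 1 - (O/O + O/24)/3 = 1 - (1 + O*(1/24))/3 = 1 - (1 + O/24)/3 = 1 + (-1/3 - O/72) = 2/3 - O/72)
V(D) - R(37, -19) = (2/3 - 1/72*15) - 3/(-46 - 19) = (2/3 - 5/24) - 3/(-65) = 11/24 - 3*(-1)/65 = 11/24 - 1*(-3/65) = 11/24 + 3/65 = 787/1560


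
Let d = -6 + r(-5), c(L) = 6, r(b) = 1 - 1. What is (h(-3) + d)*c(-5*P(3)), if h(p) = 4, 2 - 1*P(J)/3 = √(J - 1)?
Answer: -12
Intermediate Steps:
r(b) = 0
P(J) = 6 - 3*√(-1 + J) (P(J) = 6 - 3*√(J - 1) = 6 - 3*√(-1 + J))
d = -6 (d = -6 + 0 = -6)
(h(-3) + d)*c(-5*P(3)) = (4 - 6)*6 = -2*6 = -12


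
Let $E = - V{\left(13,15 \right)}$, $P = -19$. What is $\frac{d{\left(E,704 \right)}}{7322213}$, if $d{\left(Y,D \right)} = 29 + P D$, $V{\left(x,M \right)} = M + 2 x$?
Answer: $- \frac{13347}{7322213} \approx -0.0018228$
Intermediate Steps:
$E = -41$ ($E = - (15 + 2 \cdot 13) = - (15 + 26) = \left(-1\right) 41 = -41$)
$d{\left(Y,D \right)} = 29 - 19 D$
$\frac{d{\left(E,704 \right)}}{7322213} = \frac{29 - 13376}{7322213} = \left(29 - 13376\right) \frac{1}{7322213} = \left(-13347\right) \frac{1}{7322213} = - \frac{13347}{7322213}$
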